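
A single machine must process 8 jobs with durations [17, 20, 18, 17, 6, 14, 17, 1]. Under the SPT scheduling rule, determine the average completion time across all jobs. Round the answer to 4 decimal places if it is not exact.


Sort jobs by processing time (SPT order): [1, 6, 14, 17, 17, 17, 18, 20]
Compute completion times sequentially:
  Job 1: processing = 1, completes at 1
  Job 2: processing = 6, completes at 7
  Job 3: processing = 14, completes at 21
  Job 4: processing = 17, completes at 38
  Job 5: processing = 17, completes at 55
  Job 6: processing = 17, completes at 72
  Job 7: processing = 18, completes at 90
  Job 8: processing = 20, completes at 110
Sum of completion times = 394
Average completion time = 394/8 = 49.25

49.25


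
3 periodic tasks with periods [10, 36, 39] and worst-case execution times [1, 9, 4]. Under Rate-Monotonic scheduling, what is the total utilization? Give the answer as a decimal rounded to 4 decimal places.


Compute individual utilizations (exact fractions):
  Task 1: C/T = 1/10 (approx. 0.1)
  Task 2: C/T = 9/36 = 1/4 (approx. 0.25)
  Task 3: C/T = 4/39 (approx. 0.1026)
Total utilization U = 1/10 + 1/4 + 4/39 = 353/780
Rounded to 4 decimal places: U = 0.4526
RM (Liu & Layland) bound for 3 tasks = 0.779763; compare with U = 353/780 (approx. 0.452564)
U <= bound, so schedulable by RM sufficient condition.

0.4526


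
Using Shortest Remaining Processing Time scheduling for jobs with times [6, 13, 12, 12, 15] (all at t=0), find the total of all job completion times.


Since all jobs arrive at t=0, SRPT equals SPT ordering.
SPT order: [6, 12, 12, 13, 15]
Completion times:
  Job 1: p=6, C=6
  Job 2: p=12, C=18
  Job 3: p=12, C=30
  Job 4: p=13, C=43
  Job 5: p=15, C=58
Total completion time = 6 + 18 + 30 + 43 + 58 = 155

155


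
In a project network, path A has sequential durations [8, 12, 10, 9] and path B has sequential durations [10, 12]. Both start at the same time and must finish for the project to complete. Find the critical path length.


Path A total = 8 + 12 + 10 + 9 = 39
Path B total = 10 + 12 = 22
Critical path = longest path = max(39, 22) = 39

39


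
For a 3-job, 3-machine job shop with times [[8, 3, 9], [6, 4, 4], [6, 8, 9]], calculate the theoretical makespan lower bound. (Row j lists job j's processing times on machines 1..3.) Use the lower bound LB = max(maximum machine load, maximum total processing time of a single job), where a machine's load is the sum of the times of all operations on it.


Machine loads:
  Machine 1: 8 + 6 + 6 = 20
  Machine 2: 3 + 4 + 8 = 15
  Machine 3: 9 + 4 + 9 = 22
Max machine load = 22
Job totals:
  Job 1: 20
  Job 2: 14
  Job 3: 23
Max job total = 23
Lower bound = max(22, 23) = 23

23


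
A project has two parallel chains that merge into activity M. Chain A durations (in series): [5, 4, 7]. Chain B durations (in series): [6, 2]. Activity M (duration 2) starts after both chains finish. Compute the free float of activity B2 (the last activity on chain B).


ES(B2) = sum of predecessors on chain B = 6
EF(B2) = ES + duration = 6 + 2 = 8
Successor of B2 is M. ES(M) = max(sum(A), sum(B)) = max(16, 8) = 16
Free float = ES(successor) - EF(current) = 16 - 8 = 8

8


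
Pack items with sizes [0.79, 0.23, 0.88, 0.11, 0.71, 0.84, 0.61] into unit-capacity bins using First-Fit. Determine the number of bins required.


Place items sequentially using First-Fit:
  Item 0.79 -> new Bin 1
  Item 0.23 -> new Bin 2
  Item 0.88 -> new Bin 3
  Item 0.11 -> Bin 1 (now 0.9)
  Item 0.71 -> Bin 2 (now 0.94)
  Item 0.84 -> new Bin 4
  Item 0.61 -> new Bin 5
Total bins used = 5

5


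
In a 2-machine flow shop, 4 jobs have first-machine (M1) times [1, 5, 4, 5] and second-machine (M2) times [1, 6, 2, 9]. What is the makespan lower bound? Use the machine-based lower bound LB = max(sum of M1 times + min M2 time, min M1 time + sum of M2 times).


LB1 = sum(M1 times) + min(M2 times) = 15 + 1 = 16
LB2 = min(M1 times) + sum(M2 times) = 1 + 18 = 19
Lower bound = max(LB1, LB2) = max(16, 19) = 19

19


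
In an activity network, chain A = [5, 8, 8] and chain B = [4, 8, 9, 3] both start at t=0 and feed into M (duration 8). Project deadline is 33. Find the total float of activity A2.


Forward pass: ES(A2) = sum of predecessors on chain A = 5
EF = ES + duration = 5 + 8 = 13
Backward pass: LF(M) = deadline = 33; LS(M) = 33 - 8 = 25
LF(A2) = LS(M) - sum(successors on chain A) = 25 - 8 = 17
LS = LF - duration = 17 - 8 = 9
Total float = LS - ES = 9 - 5 = 4

4


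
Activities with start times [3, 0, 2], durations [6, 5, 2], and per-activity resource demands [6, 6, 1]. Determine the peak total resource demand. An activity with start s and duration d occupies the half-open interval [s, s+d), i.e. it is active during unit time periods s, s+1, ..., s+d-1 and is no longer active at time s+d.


Each activity i is active on [start_i, start_i + duration_i).
Compute total resource usage per time slot:
  t=0: active resources = [6], total = 6
  t=1: active resources = [6], total = 6
  t=2: active resources = [6, 1], total = 7
  t=3: active resources = [6, 6, 1], total = 13
  t=4: active resources = [6, 6], total = 12
  t=5: active resources = [6], total = 6
  t=6: active resources = [6], total = 6
  t=7: active resources = [6], total = 6
  t=8: active resources = [6], total = 6
Peak resource demand = 13

13


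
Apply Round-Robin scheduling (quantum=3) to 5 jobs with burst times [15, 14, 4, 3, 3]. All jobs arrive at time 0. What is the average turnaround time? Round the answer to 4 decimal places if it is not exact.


Time quantum = 3
Execution trace:
  J1 runs 3 units, time = 3
  J2 runs 3 units, time = 6
  J3 runs 3 units, time = 9
  J4 runs 3 units, time = 12
  J5 runs 3 units, time = 15
  J1 runs 3 units, time = 18
  J2 runs 3 units, time = 21
  J3 runs 1 units, time = 22
  J1 runs 3 units, time = 25
  J2 runs 3 units, time = 28
  J1 runs 3 units, time = 31
  J2 runs 3 units, time = 34
  J1 runs 3 units, time = 37
  J2 runs 2 units, time = 39
Finish times: [37, 39, 22, 12, 15]
Average turnaround = 125/5 = 25.0

25.0


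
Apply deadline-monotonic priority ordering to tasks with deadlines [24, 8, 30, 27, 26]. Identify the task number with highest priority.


Sort tasks by relative deadline (ascending):
  Task 2: deadline = 8
  Task 1: deadline = 24
  Task 5: deadline = 26
  Task 4: deadline = 27
  Task 3: deadline = 30
Priority order (highest first): [2, 1, 5, 4, 3]
Highest priority task = 2

2


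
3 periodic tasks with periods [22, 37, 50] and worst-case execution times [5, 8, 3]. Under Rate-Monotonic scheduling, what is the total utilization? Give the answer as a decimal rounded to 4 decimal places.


Compute individual utilizations (exact fractions):
  Task 1: C/T = 5/22 (approx. 0.2273)
  Task 2: C/T = 8/37 (approx. 0.2162)
  Task 3: C/T = 3/50 (approx. 0.06)
Total utilization U = 5/22 + 8/37 + 3/50 = 5123/10175
Rounded to 4 decimal places: U = 0.5035
RM (Liu & Layland) bound for 3 tasks = 0.779763; compare with U = 5123/10175 (approx. 0.503489)
U <= bound, so schedulable by RM sufficient condition.

0.5035


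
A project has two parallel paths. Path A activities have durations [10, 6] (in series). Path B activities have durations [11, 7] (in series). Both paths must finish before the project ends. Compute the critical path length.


Path A total = 10 + 6 = 16
Path B total = 11 + 7 = 18
Critical path = longest path = max(16, 18) = 18

18


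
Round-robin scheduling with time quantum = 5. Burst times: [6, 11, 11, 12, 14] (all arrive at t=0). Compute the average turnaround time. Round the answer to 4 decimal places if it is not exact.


Time quantum = 5
Execution trace:
  J1 runs 5 units, time = 5
  J2 runs 5 units, time = 10
  J3 runs 5 units, time = 15
  J4 runs 5 units, time = 20
  J5 runs 5 units, time = 25
  J1 runs 1 units, time = 26
  J2 runs 5 units, time = 31
  J3 runs 5 units, time = 36
  J4 runs 5 units, time = 41
  J5 runs 5 units, time = 46
  J2 runs 1 units, time = 47
  J3 runs 1 units, time = 48
  J4 runs 2 units, time = 50
  J5 runs 4 units, time = 54
Finish times: [26, 47, 48, 50, 54]
Average turnaround = 225/5 = 45.0

45.0


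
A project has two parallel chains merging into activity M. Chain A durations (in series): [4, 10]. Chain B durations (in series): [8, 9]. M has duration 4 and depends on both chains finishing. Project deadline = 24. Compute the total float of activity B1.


Forward pass: ES(B1) = sum of predecessors on chain B = 0
EF = ES + duration = 0 + 8 = 8
Backward pass: LF(M) = deadline = 24; LS(M) = 24 - 4 = 20
LF(B1) = LS(M) - sum(successors on chain B) = 20 - 9 = 11
LS = LF - duration = 11 - 8 = 3
Total float = LS - ES = 3 - 0 = 3

3


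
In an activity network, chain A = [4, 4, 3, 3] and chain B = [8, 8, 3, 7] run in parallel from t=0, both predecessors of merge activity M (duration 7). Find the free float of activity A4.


ES(A4) = sum of predecessors on chain A = 11
EF(A4) = ES + duration = 11 + 3 = 14
Successor of A4 is M. ES(M) = max(sum(A), sum(B)) = max(14, 26) = 26
Free float = ES(successor) - EF(current) = 26 - 14 = 12

12


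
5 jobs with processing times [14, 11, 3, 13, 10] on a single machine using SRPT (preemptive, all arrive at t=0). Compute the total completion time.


Since all jobs arrive at t=0, SRPT equals SPT ordering.
SPT order: [3, 10, 11, 13, 14]
Completion times:
  Job 1: p=3, C=3
  Job 2: p=10, C=13
  Job 3: p=11, C=24
  Job 4: p=13, C=37
  Job 5: p=14, C=51
Total completion time = 3 + 13 + 24 + 37 + 51 = 128

128


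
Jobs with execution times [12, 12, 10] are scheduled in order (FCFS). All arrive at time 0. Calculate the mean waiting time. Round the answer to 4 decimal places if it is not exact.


FCFS order (as given): [12, 12, 10]
Waiting times:
  Job 1: wait = 0
  Job 2: wait = 12
  Job 3: wait = 24
Sum of waiting times = 36
Average waiting time = 36/3 = 12.0

12.0


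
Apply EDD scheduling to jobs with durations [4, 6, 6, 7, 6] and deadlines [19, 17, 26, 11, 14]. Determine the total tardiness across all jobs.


Sort by due date (EDD order): [(7, 11), (6, 14), (6, 17), (4, 19), (6, 26)]
Compute completion times and tardiness:
  Job 1: p=7, d=11, C=7, tardiness=max(0,7-11)=0
  Job 2: p=6, d=14, C=13, tardiness=max(0,13-14)=0
  Job 3: p=6, d=17, C=19, tardiness=max(0,19-17)=2
  Job 4: p=4, d=19, C=23, tardiness=max(0,23-19)=4
  Job 5: p=6, d=26, C=29, tardiness=max(0,29-26)=3
Total tardiness = 9

9


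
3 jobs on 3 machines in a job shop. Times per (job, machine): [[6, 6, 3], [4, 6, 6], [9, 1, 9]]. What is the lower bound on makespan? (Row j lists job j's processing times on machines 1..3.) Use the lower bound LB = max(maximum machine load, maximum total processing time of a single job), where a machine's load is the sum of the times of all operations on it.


Machine loads:
  Machine 1: 6 + 4 + 9 = 19
  Machine 2: 6 + 6 + 1 = 13
  Machine 3: 3 + 6 + 9 = 18
Max machine load = 19
Job totals:
  Job 1: 15
  Job 2: 16
  Job 3: 19
Max job total = 19
Lower bound = max(19, 19) = 19

19


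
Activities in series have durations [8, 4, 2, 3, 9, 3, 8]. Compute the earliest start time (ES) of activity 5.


Activity 5 starts after activities 1 through 4 complete.
Predecessor durations: [8, 4, 2, 3]
ES = 8 + 4 + 2 + 3 = 17

17


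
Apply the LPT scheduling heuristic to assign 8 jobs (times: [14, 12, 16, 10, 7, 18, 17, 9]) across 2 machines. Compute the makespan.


Sort jobs in decreasing order (LPT): [18, 17, 16, 14, 12, 10, 9, 7]
Assign each job to the least loaded machine:
  Machine 1: jobs [18, 14, 12, 7], load = 51
  Machine 2: jobs [17, 16, 10, 9], load = 52
Makespan = max load = 52

52


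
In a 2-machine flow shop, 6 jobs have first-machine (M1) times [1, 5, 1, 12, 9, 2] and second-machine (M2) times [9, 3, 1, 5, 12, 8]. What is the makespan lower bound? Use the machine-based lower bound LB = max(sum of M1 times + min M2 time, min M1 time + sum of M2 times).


LB1 = sum(M1 times) + min(M2 times) = 30 + 1 = 31
LB2 = min(M1 times) + sum(M2 times) = 1 + 38 = 39
Lower bound = max(LB1, LB2) = max(31, 39) = 39

39


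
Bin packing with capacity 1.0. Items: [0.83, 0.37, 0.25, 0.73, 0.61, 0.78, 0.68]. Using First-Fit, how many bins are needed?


Place items sequentially using First-Fit:
  Item 0.83 -> new Bin 1
  Item 0.37 -> new Bin 2
  Item 0.25 -> Bin 2 (now 0.62)
  Item 0.73 -> new Bin 3
  Item 0.61 -> new Bin 4
  Item 0.78 -> new Bin 5
  Item 0.68 -> new Bin 6
Total bins used = 6

6


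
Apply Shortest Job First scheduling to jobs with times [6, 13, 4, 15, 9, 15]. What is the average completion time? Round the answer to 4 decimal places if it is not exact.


SJF order (ascending): [4, 6, 9, 13, 15, 15]
Completion times:
  Job 1: burst=4, C=4
  Job 2: burst=6, C=10
  Job 3: burst=9, C=19
  Job 4: burst=13, C=32
  Job 5: burst=15, C=47
  Job 6: burst=15, C=62
Average completion = 174/6 = 29.0

29.0


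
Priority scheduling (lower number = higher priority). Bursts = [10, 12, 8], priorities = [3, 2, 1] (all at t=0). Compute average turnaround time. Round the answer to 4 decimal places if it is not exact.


Sort by priority (ascending = highest first):
Order: [(1, 8), (2, 12), (3, 10)]
Completion times:
  Priority 1, burst=8, C=8
  Priority 2, burst=12, C=20
  Priority 3, burst=10, C=30
Average turnaround = 58/3 = 19.3333

19.3333


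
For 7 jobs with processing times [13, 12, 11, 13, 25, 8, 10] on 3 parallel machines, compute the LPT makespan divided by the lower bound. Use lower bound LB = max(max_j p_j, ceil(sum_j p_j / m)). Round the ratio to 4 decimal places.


LPT order: [25, 13, 13, 12, 11, 10, 8]
Machine loads after assignment: [33, 25, 34]
LPT makespan = 34
Lower bound = max(max_job, ceil(total/3)) = max(25, 31) = 31
Ratio = 34 / 31 = 1.0968

1.0968


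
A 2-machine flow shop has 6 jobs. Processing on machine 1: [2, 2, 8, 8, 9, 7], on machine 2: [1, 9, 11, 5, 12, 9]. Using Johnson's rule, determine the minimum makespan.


Apply Johnson's rule:
  Group 1 (a <= b): [(2, 2, 9), (6, 7, 9), (3, 8, 11), (5, 9, 12)]
  Group 2 (a > b): [(4, 8, 5), (1, 2, 1)]
Optimal job order: [2, 6, 3, 5, 4, 1]
Schedule:
  Job 2: M1 done at 2, M2 done at 11
  Job 6: M1 done at 9, M2 done at 20
  Job 3: M1 done at 17, M2 done at 31
  Job 5: M1 done at 26, M2 done at 43
  Job 4: M1 done at 34, M2 done at 48
  Job 1: M1 done at 36, M2 done at 49
Makespan = 49

49


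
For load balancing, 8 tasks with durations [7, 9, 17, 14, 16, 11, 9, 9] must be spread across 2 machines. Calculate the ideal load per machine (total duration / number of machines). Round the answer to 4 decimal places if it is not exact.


Total processing time = 7 + 9 + 17 + 14 + 16 + 11 + 9 + 9 = 92
Number of machines = 2
Ideal balanced load = 92 / 2 = 46.0

46.0


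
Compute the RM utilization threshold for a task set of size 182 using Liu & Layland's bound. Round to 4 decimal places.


Compute 2^(1/182) = 1.0038157625
Subtract 1: 1.0038157625 - 1 = 0.0038157625
Multiply by n: 182 * 0.0038157625 = 0.6944687750
Round to 4 dp: 0.6945

0.6945


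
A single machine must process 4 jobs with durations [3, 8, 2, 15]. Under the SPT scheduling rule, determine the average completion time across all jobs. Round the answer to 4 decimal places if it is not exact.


Sort jobs by processing time (SPT order): [2, 3, 8, 15]
Compute completion times sequentially:
  Job 1: processing = 2, completes at 2
  Job 2: processing = 3, completes at 5
  Job 3: processing = 8, completes at 13
  Job 4: processing = 15, completes at 28
Sum of completion times = 48
Average completion time = 48/4 = 12.0

12.0


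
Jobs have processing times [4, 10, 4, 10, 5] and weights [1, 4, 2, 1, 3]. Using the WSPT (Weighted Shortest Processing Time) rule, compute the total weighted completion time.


Compute p/w ratios and sort ascending (WSPT): [(5, 3), (4, 2), (10, 4), (4, 1), (10, 1)]
Compute weighted completion times:
  Job (p=5,w=3): C=5, w*C=3*5=15
  Job (p=4,w=2): C=9, w*C=2*9=18
  Job (p=10,w=4): C=19, w*C=4*19=76
  Job (p=4,w=1): C=23, w*C=1*23=23
  Job (p=10,w=1): C=33, w*C=1*33=33
Total weighted completion time = 165

165


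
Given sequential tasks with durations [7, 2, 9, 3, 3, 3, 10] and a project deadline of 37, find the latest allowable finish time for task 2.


LF(activity 2) = deadline - sum of successor durations
Successors: activities 3 through 7 with durations [9, 3, 3, 3, 10]
Sum of successor durations = 28
LF = 37 - 28 = 9

9


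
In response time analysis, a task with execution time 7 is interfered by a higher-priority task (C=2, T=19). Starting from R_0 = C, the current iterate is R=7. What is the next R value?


R_next = C + ceil(R_prev / T_hp) * C_hp
ceil(7 / 19) = ceil(0.3684) = 1
Interference = 1 * 2 = 2
R_next = 7 + 2 = 9

9


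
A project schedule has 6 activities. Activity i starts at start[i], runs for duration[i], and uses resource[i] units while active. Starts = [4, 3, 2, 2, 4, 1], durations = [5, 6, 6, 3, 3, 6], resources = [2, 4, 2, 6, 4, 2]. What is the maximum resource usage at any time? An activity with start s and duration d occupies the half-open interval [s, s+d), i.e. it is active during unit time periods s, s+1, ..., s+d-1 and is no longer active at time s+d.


Each activity i is active on [start_i, start_i + duration_i).
Compute total resource usage per time slot:
  t=0: active resources = [], total = 0
  t=1: active resources = [2], total = 2
  t=2: active resources = [2, 6, 2], total = 10
  t=3: active resources = [4, 2, 6, 2], total = 14
  t=4: active resources = [2, 4, 2, 6, 4, 2], total = 20
  t=5: active resources = [2, 4, 2, 4, 2], total = 14
  t=6: active resources = [2, 4, 2, 4, 2], total = 14
  t=7: active resources = [2, 4, 2], total = 8
  t=8: active resources = [2, 4], total = 6
Peak resource demand = 20

20


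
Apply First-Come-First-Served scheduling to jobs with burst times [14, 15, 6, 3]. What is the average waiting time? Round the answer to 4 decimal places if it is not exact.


FCFS order (as given): [14, 15, 6, 3]
Waiting times:
  Job 1: wait = 0
  Job 2: wait = 14
  Job 3: wait = 29
  Job 4: wait = 35
Sum of waiting times = 78
Average waiting time = 78/4 = 19.5

19.5


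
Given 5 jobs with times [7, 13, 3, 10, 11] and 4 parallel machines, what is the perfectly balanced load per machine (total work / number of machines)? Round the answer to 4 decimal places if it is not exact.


Total processing time = 7 + 13 + 3 + 10 + 11 = 44
Number of machines = 4
Ideal balanced load = 44 / 4 = 11.0

11.0


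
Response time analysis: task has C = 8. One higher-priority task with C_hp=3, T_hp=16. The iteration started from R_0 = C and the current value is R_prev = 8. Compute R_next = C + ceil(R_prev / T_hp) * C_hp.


R_next = C + ceil(R_prev / T_hp) * C_hp
ceil(8 / 16) = ceil(0.5) = 1
Interference = 1 * 3 = 3
R_next = 8 + 3 = 11

11


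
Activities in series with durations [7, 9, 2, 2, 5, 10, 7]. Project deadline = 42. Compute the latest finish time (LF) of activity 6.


LF(activity 6) = deadline - sum of successor durations
Successors: activities 7 through 7 with durations [7]
Sum of successor durations = 7
LF = 42 - 7 = 35

35


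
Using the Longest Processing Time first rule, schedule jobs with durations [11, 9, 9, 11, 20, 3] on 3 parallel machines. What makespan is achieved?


Sort jobs in decreasing order (LPT): [20, 11, 11, 9, 9, 3]
Assign each job to the least loaded machine:
  Machine 1: jobs [20, 3], load = 23
  Machine 2: jobs [11, 9], load = 20
  Machine 3: jobs [11, 9], load = 20
Makespan = max load = 23

23


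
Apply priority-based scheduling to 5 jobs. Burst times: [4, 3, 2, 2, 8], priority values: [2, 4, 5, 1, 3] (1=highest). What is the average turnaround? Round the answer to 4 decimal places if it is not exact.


Sort by priority (ascending = highest first):
Order: [(1, 2), (2, 4), (3, 8), (4, 3), (5, 2)]
Completion times:
  Priority 1, burst=2, C=2
  Priority 2, burst=4, C=6
  Priority 3, burst=8, C=14
  Priority 4, burst=3, C=17
  Priority 5, burst=2, C=19
Average turnaround = 58/5 = 11.6

11.6


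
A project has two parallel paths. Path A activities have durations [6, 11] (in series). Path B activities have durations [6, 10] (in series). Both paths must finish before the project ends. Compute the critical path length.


Path A total = 6 + 11 = 17
Path B total = 6 + 10 = 16
Critical path = longest path = max(17, 16) = 17

17


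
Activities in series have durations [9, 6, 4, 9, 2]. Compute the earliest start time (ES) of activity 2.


Activity 2 starts after activities 1 through 1 complete.
Predecessor durations: [9]
ES = 9 = 9

9


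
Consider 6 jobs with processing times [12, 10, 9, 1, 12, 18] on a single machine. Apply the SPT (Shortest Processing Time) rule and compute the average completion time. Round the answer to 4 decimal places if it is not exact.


Sort jobs by processing time (SPT order): [1, 9, 10, 12, 12, 18]
Compute completion times sequentially:
  Job 1: processing = 1, completes at 1
  Job 2: processing = 9, completes at 10
  Job 3: processing = 10, completes at 20
  Job 4: processing = 12, completes at 32
  Job 5: processing = 12, completes at 44
  Job 6: processing = 18, completes at 62
Sum of completion times = 169
Average completion time = 169/6 = 28.1667

28.1667


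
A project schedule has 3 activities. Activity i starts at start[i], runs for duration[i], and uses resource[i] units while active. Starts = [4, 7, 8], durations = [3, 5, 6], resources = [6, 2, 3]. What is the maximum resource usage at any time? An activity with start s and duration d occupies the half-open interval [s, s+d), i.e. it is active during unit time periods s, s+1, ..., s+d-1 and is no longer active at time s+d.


Each activity i is active on [start_i, start_i + duration_i).
Compute total resource usage per time slot:
  t=0: active resources = [], total = 0
  t=1: active resources = [], total = 0
  t=2: active resources = [], total = 0
  t=3: active resources = [], total = 0
  t=4: active resources = [6], total = 6
  t=5: active resources = [6], total = 6
  t=6: active resources = [6], total = 6
  t=7: active resources = [2], total = 2
  t=8: active resources = [2, 3], total = 5
  t=9: active resources = [2, 3], total = 5
  t=10: active resources = [2, 3], total = 5
  t=11: active resources = [2, 3], total = 5
  t=12: active resources = [3], total = 3
  t=13: active resources = [3], total = 3
Peak resource demand = 6

6


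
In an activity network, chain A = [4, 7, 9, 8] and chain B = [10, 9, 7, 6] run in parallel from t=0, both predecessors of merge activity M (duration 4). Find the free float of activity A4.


ES(A4) = sum of predecessors on chain A = 20
EF(A4) = ES + duration = 20 + 8 = 28
Successor of A4 is M. ES(M) = max(sum(A), sum(B)) = max(28, 32) = 32
Free float = ES(successor) - EF(current) = 32 - 28 = 4

4


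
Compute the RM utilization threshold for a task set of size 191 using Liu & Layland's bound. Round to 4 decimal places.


Compute 2^(1/191) = 1.0036356358
Subtract 1: 1.0036356358 - 1 = 0.0036356358
Multiply by n: 191 * 0.0036356358 = 0.6944064378
Round to 4 dp: 0.6944

0.6944


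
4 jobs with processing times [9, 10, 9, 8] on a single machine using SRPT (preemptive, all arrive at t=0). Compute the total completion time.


Since all jobs arrive at t=0, SRPT equals SPT ordering.
SPT order: [8, 9, 9, 10]
Completion times:
  Job 1: p=8, C=8
  Job 2: p=9, C=17
  Job 3: p=9, C=26
  Job 4: p=10, C=36
Total completion time = 8 + 17 + 26 + 36 = 87

87


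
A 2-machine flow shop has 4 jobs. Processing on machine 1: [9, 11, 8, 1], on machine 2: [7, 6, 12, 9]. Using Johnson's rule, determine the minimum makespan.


Apply Johnson's rule:
  Group 1 (a <= b): [(4, 1, 9), (3, 8, 12)]
  Group 2 (a > b): [(1, 9, 7), (2, 11, 6)]
Optimal job order: [4, 3, 1, 2]
Schedule:
  Job 4: M1 done at 1, M2 done at 10
  Job 3: M1 done at 9, M2 done at 22
  Job 1: M1 done at 18, M2 done at 29
  Job 2: M1 done at 29, M2 done at 35
Makespan = 35

35


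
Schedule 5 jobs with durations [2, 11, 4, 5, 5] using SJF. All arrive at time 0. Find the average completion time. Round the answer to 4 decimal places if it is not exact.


SJF order (ascending): [2, 4, 5, 5, 11]
Completion times:
  Job 1: burst=2, C=2
  Job 2: burst=4, C=6
  Job 3: burst=5, C=11
  Job 4: burst=5, C=16
  Job 5: burst=11, C=27
Average completion = 62/5 = 12.4

12.4


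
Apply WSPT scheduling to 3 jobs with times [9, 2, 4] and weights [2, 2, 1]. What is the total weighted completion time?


Compute p/w ratios and sort ascending (WSPT): [(2, 2), (4, 1), (9, 2)]
Compute weighted completion times:
  Job (p=2,w=2): C=2, w*C=2*2=4
  Job (p=4,w=1): C=6, w*C=1*6=6
  Job (p=9,w=2): C=15, w*C=2*15=30
Total weighted completion time = 40

40


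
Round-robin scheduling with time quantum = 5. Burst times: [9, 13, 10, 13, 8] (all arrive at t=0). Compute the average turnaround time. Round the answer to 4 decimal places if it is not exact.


Time quantum = 5
Execution trace:
  J1 runs 5 units, time = 5
  J2 runs 5 units, time = 10
  J3 runs 5 units, time = 15
  J4 runs 5 units, time = 20
  J5 runs 5 units, time = 25
  J1 runs 4 units, time = 29
  J2 runs 5 units, time = 34
  J3 runs 5 units, time = 39
  J4 runs 5 units, time = 44
  J5 runs 3 units, time = 47
  J2 runs 3 units, time = 50
  J4 runs 3 units, time = 53
Finish times: [29, 50, 39, 53, 47]
Average turnaround = 218/5 = 43.6

43.6


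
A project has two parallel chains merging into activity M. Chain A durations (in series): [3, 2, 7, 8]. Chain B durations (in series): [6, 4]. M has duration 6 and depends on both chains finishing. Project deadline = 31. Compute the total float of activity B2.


Forward pass: ES(B2) = sum of predecessors on chain B = 6
EF = ES + duration = 6 + 4 = 10
Backward pass: LF(M) = deadline = 31; LS(M) = 31 - 6 = 25
LF(B2) = LS(M) - sum(successors on chain B) = 25 - 0 = 25
LS = LF - duration = 25 - 4 = 21
Total float = LS - ES = 21 - 6 = 15

15


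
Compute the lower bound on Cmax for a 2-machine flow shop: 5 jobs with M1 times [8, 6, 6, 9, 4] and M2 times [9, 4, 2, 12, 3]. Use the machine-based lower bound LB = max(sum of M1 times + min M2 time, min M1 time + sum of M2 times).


LB1 = sum(M1 times) + min(M2 times) = 33 + 2 = 35
LB2 = min(M1 times) + sum(M2 times) = 4 + 30 = 34
Lower bound = max(LB1, LB2) = max(35, 34) = 35

35


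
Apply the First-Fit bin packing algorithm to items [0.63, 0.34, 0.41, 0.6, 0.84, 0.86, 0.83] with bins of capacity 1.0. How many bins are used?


Place items sequentially using First-Fit:
  Item 0.63 -> new Bin 1
  Item 0.34 -> Bin 1 (now 0.97)
  Item 0.41 -> new Bin 2
  Item 0.6 -> new Bin 3
  Item 0.84 -> new Bin 4
  Item 0.86 -> new Bin 5
  Item 0.83 -> new Bin 6
Total bins used = 6

6


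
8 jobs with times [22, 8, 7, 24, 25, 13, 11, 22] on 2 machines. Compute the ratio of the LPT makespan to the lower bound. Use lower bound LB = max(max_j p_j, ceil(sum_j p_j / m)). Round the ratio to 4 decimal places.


LPT order: [25, 24, 22, 22, 13, 11, 8, 7]
Machine loads after assignment: [66, 66]
LPT makespan = 66
Lower bound = max(max_job, ceil(total/2)) = max(25, 66) = 66
Ratio = 66 / 66 = 1.0

1.0


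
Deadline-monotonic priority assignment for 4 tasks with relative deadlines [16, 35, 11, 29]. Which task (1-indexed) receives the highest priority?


Sort tasks by relative deadline (ascending):
  Task 3: deadline = 11
  Task 1: deadline = 16
  Task 4: deadline = 29
  Task 2: deadline = 35
Priority order (highest first): [3, 1, 4, 2]
Highest priority task = 3

3


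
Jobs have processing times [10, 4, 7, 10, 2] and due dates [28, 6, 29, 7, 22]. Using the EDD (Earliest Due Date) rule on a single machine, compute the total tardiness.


Sort by due date (EDD order): [(4, 6), (10, 7), (2, 22), (10, 28), (7, 29)]
Compute completion times and tardiness:
  Job 1: p=4, d=6, C=4, tardiness=max(0,4-6)=0
  Job 2: p=10, d=7, C=14, tardiness=max(0,14-7)=7
  Job 3: p=2, d=22, C=16, tardiness=max(0,16-22)=0
  Job 4: p=10, d=28, C=26, tardiness=max(0,26-28)=0
  Job 5: p=7, d=29, C=33, tardiness=max(0,33-29)=4
Total tardiness = 11

11


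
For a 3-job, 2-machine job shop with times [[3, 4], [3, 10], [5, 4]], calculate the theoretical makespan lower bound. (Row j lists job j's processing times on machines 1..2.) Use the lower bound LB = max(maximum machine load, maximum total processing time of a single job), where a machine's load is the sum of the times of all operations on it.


Machine loads:
  Machine 1: 3 + 3 + 5 = 11
  Machine 2: 4 + 10 + 4 = 18
Max machine load = 18
Job totals:
  Job 1: 7
  Job 2: 13
  Job 3: 9
Max job total = 13
Lower bound = max(18, 13) = 18

18


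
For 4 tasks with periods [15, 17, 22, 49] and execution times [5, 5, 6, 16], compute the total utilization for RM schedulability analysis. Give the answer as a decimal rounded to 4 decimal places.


Compute individual utilizations (exact fractions):
  Task 1: C/T = 5/15 = 1/3 (approx. 0.3333)
  Task 2: C/T = 5/17 (approx. 0.2941)
  Task 3: C/T = 6/22 = 3/11 (approx. 0.2727)
  Task 4: C/T = 16/49 (approx. 0.3265)
Total utilization U = 1/3 + 5/17 + 3/11 + 16/49 = 33721/27489
Rounded to 4 decimal places: U = 1.2267
RM (Liu & Layland) bound for 4 tasks = 0.756828; compare with U = 33721/27489 (approx. 1.226709)
U > 1, so the task set is not schedulable (processor overloaded).

1.2267


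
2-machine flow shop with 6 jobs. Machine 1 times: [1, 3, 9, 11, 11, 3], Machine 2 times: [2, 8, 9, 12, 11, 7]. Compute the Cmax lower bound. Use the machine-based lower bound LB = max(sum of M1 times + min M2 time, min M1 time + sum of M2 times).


LB1 = sum(M1 times) + min(M2 times) = 38 + 2 = 40
LB2 = min(M1 times) + sum(M2 times) = 1 + 49 = 50
Lower bound = max(LB1, LB2) = max(40, 50) = 50

50


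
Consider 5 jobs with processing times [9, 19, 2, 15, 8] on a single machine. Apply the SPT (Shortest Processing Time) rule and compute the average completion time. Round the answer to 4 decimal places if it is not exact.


Sort jobs by processing time (SPT order): [2, 8, 9, 15, 19]
Compute completion times sequentially:
  Job 1: processing = 2, completes at 2
  Job 2: processing = 8, completes at 10
  Job 3: processing = 9, completes at 19
  Job 4: processing = 15, completes at 34
  Job 5: processing = 19, completes at 53
Sum of completion times = 118
Average completion time = 118/5 = 23.6

23.6


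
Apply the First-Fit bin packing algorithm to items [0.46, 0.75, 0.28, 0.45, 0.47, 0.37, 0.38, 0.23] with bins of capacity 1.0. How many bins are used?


Place items sequentially using First-Fit:
  Item 0.46 -> new Bin 1
  Item 0.75 -> new Bin 2
  Item 0.28 -> Bin 1 (now 0.74)
  Item 0.45 -> new Bin 3
  Item 0.47 -> Bin 3 (now 0.92)
  Item 0.37 -> new Bin 4
  Item 0.38 -> Bin 4 (now 0.75)
  Item 0.23 -> Bin 1 (now 0.97)
Total bins used = 4

4


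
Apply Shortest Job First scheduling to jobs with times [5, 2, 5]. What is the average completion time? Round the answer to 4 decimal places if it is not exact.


SJF order (ascending): [2, 5, 5]
Completion times:
  Job 1: burst=2, C=2
  Job 2: burst=5, C=7
  Job 3: burst=5, C=12
Average completion = 21/3 = 7.0

7.0


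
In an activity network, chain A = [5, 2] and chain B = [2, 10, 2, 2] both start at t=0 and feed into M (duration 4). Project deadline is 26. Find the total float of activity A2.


Forward pass: ES(A2) = sum of predecessors on chain A = 5
EF = ES + duration = 5 + 2 = 7
Backward pass: LF(M) = deadline = 26; LS(M) = 26 - 4 = 22
LF(A2) = LS(M) - sum(successors on chain A) = 22 - 0 = 22
LS = LF - duration = 22 - 2 = 20
Total float = LS - ES = 20 - 5 = 15

15


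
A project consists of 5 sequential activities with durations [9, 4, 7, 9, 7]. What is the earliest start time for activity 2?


Activity 2 starts after activities 1 through 1 complete.
Predecessor durations: [9]
ES = 9 = 9

9


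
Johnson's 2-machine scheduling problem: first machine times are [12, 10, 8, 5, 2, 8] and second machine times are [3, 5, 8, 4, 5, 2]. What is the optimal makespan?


Apply Johnson's rule:
  Group 1 (a <= b): [(5, 2, 5), (3, 8, 8)]
  Group 2 (a > b): [(2, 10, 5), (4, 5, 4), (1, 12, 3), (6, 8, 2)]
Optimal job order: [5, 3, 2, 4, 1, 6]
Schedule:
  Job 5: M1 done at 2, M2 done at 7
  Job 3: M1 done at 10, M2 done at 18
  Job 2: M1 done at 20, M2 done at 25
  Job 4: M1 done at 25, M2 done at 29
  Job 1: M1 done at 37, M2 done at 40
  Job 6: M1 done at 45, M2 done at 47
Makespan = 47

47


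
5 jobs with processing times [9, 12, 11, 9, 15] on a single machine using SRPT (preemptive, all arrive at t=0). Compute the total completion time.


Since all jobs arrive at t=0, SRPT equals SPT ordering.
SPT order: [9, 9, 11, 12, 15]
Completion times:
  Job 1: p=9, C=9
  Job 2: p=9, C=18
  Job 3: p=11, C=29
  Job 4: p=12, C=41
  Job 5: p=15, C=56
Total completion time = 9 + 18 + 29 + 41 + 56 = 153

153


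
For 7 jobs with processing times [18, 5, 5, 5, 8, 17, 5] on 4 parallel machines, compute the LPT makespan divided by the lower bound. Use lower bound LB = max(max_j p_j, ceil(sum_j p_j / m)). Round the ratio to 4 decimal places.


LPT order: [18, 17, 8, 5, 5, 5, 5]
Machine loads after assignment: [18, 17, 13, 15]
LPT makespan = 18
Lower bound = max(max_job, ceil(total/4)) = max(18, 16) = 18
Ratio = 18 / 18 = 1.0

1.0


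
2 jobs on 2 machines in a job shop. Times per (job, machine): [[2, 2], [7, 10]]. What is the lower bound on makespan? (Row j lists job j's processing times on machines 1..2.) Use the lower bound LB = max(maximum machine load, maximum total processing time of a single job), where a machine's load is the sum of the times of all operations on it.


Machine loads:
  Machine 1: 2 + 7 = 9
  Machine 2: 2 + 10 = 12
Max machine load = 12
Job totals:
  Job 1: 4
  Job 2: 17
Max job total = 17
Lower bound = max(12, 17) = 17

17


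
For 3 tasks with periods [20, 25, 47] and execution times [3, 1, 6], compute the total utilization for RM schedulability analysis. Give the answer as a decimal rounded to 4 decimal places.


Compute individual utilizations (exact fractions):
  Task 1: C/T = 3/20 (approx. 0.15)
  Task 2: C/T = 1/25 (approx. 0.04)
  Task 3: C/T = 6/47 (approx. 0.1277)
Total utilization U = 3/20 + 1/25 + 6/47 = 1493/4700
Rounded to 4 decimal places: U = 0.3177
RM (Liu & Layland) bound for 3 tasks = 0.779763; compare with U = 1493/4700 (approx. 0.317660)
U <= bound, so schedulable by RM sufficient condition.

0.3177


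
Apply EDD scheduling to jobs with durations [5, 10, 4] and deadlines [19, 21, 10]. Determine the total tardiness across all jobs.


Sort by due date (EDD order): [(4, 10), (5, 19), (10, 21)]
Compute completion times and tardiness:
  Job 1: p=4, d=10, C=4, tardiness=max(0,4-10)=0
  Job 2: p=5, d=19, C=9, tardiness=max(0,9-19)=0
  Job 3: p=10, d=21, C=19, tardiness=max(0,19-21)=0
Total tardiness = 0

0


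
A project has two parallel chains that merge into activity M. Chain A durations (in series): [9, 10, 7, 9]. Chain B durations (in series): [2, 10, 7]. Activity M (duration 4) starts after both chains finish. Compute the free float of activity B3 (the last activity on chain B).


ES(B3) = sum of predecessors on chain B = 12
EF(B3) = ES + duration = 12 + 7 = 19
Successor of B3 is M. ES(M) = max(sum(A), sum(B)) = max(35, 19) = 35
Free float = ES(successor) - EF(current) = 35 - 19 = 16

16


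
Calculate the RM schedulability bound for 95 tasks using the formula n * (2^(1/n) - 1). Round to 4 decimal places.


Compute 2^(1/95) = 1.0073229689
Subtract 1: 1.0073229689 - 1 = 0.0073229689
Multiply by n: 95 * 0.0073229689 = 0.6956820455
Round to 4 dp: 0.6957

0.6957


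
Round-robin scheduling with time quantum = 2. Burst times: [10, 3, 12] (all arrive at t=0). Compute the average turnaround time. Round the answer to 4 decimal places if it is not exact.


Time quantum = 2
Execution trace:
  J1 runs 2 units, time = 2
  J2 runs 2 units, time = 4
  J3 runs 2 units, time = 6
  J1 runs 2 units, time = 8
  J2 runs 1 units, time = 9
  J3 runs 2 units, time = 11
  J1 runs 2 units, time = 13
  J3 runs 2 units, time = 15
  J1 runs 2 units, time = 17
  J3 runs 2 units, time = 19
  J1 runs 2 units, time = 21
  J3 runs 2 units, time = 23
  J3 runs 2 units, time = 25
Finish times: [21, 9, 25]
Average turnaround = 55/3 = 18.3333

18.3333


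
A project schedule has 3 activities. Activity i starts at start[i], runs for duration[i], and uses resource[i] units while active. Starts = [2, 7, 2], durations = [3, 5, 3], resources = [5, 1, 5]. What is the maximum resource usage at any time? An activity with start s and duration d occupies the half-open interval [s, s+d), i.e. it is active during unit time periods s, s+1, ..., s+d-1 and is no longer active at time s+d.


Each activity i is active on [start_i, start_i + duration_i).
Compute total resource usage per time slot:
  t=0: active resources = [], total = 0
  t=1: active resources = [], total = 0
  t=2: active resources = [5, 5], total = 10
  t=3: active resources = [5, 5], total = 10
  t=4: active resources = [5, 5], total = 10
  t=5: active resources = [], total = 0
  t=6: active resources = [], total = 0
  t=7: active resources = [1], total = 1
  t=8: active resources = [1], total = 1
  t=9: active resources = [1], total = 1
  t=10: active resources = [1], total = 1
  t=11: active resources = [1], total = 1
Peak resource demand = 10

10


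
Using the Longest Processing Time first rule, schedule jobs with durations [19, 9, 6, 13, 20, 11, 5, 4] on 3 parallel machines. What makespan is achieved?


Sort jobs in decreasing order (LPT): [20, 19, 13, 11, 9, 6, 5, 4]
Assign each job to the least loaded machine:
  Machine 1: jobs [20, 6, 4], load = 30
  Machine 2: jobs [19, 9], load = 28
  Machine 3: jobs [13, 11, 5], load = 29
Makespan = max load = 30

30


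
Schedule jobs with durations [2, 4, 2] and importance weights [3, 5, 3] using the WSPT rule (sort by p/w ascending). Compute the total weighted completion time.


Compute p/w ratios and sort ascending (WSPT): [(2, 3), (2, 3), (4, 5)]
Compute weighted completion times:
  Job (p=2,w=3): C=2, w*C=3*2=6
  Job (p=2,w=3): C=4, w*C=3*4=12
  Job (p=4,w=5): C=8, w*C=5*8=40
Total weighted completion time = 58

58


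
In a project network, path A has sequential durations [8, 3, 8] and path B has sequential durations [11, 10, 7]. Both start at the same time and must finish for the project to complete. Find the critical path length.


Path A total = 8 + 3 + 8 = 19
Path B total = 11 + 10 + 7 = 28
Critical path = longest path = max(19, 28) = 28

28


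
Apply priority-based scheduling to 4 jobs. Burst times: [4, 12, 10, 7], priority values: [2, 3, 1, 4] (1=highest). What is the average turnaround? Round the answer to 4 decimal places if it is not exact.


Sort by priority (ascending = highest first):
Order: [(1, 10), (2, 4), (3, 12), (4, 7)]
Completion times:
  Priority 1, burst=10, C=10
  Priority 2, burst=4, C=14
  Priority 3, burst=12, C=26
  Priority 4, burst=7, C=33
Average turnaround = 83/4 = 20.75

20.75


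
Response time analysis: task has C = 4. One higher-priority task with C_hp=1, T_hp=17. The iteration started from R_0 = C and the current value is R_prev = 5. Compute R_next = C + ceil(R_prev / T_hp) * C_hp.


R_next = C + ceil(R_prev / T_hp) * C_hp
ceil(5 / 17) = ceil(0.2941) = 1
Interference = 1 * 1 = 1
R_next = 4 + 1 = 5
R_next = R_prev, so the iteration has converged (response time = 5).

5


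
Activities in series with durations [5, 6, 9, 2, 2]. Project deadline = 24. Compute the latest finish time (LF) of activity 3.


LF(activity 3) = deadline - sum of successor durations
Successors: activities 4 through 5 with durations [2, 2]
Sum of successor durations = 4
LF = 24 - 4 = 20

20


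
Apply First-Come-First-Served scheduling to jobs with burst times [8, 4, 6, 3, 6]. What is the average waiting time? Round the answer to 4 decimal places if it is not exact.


FCFS order (as given): [8, 4, 6, 3, 6]
Waiting times:
  Job 1: wait = 0
  Job 2: wait = 8
  Job 3: wait = 12
  Job 4: wait = 18
  Job 5: wait = 21
Sum of waiting times = 59
Average waiting time = 59/5 = 11.8

11.8
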